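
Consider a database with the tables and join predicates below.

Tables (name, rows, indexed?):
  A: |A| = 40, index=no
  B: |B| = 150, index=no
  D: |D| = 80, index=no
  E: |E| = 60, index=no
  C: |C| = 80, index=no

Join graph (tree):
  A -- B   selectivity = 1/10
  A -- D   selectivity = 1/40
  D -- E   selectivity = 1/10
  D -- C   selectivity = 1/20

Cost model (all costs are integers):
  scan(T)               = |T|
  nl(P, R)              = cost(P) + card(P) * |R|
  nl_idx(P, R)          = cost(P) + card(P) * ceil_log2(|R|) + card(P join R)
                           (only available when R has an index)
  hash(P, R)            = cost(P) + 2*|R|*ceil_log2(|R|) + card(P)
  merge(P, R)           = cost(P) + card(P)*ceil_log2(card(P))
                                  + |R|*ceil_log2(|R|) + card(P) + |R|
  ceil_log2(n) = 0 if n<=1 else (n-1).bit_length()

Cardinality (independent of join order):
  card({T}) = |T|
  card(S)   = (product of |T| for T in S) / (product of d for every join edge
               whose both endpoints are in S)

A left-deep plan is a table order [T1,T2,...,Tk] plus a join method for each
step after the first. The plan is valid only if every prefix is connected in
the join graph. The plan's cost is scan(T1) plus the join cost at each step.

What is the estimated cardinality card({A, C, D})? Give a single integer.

Tables in S: A(40), C(80), D(80)
Edges inside S: A-D(d=40), D-C(d=20)
numerator = 40 * 80 * 80 = 256000
denominator = 40 * 20 = 800
card(S) = 256000 / 800 = 320

320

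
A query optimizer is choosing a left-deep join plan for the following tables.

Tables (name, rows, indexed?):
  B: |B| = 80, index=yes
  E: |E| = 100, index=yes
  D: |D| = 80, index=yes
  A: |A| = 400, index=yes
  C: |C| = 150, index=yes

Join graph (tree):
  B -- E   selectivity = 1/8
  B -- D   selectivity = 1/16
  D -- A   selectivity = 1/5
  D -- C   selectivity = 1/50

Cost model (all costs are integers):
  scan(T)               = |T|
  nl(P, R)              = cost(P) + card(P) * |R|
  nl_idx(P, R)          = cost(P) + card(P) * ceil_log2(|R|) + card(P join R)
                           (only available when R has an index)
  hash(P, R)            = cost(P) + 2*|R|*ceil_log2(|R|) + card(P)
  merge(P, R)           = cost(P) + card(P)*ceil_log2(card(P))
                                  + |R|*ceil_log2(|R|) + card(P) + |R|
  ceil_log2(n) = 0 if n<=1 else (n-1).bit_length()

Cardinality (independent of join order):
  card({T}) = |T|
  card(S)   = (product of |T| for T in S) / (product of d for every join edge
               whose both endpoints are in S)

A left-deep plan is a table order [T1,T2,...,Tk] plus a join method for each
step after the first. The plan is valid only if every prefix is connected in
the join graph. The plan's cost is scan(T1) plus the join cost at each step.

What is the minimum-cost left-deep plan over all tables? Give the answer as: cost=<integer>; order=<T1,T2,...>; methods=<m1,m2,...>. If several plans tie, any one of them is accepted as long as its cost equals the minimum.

Selinger DP (subsets sized 1..n):
  {B}: scan cost=80, card=80
  {E}: scan cost=100, card=100
  {D}: scan cost=80, card=80
  {A}: scan cost=400, card=400
  {C}: scan cost=150, card=150
  {BE}: card=1000; try (B,hash)→1320, (E,merge)→1520, (B,merge)→1540, (E,hash)→1560, (E,nl_idx)→1640, (B,nl_idx)→1800 …(+2); best=1320 via (B,hash)
  {BD}: card=400; try (D,nl_idx)→1040, (B,nl_idx)→1040, (D,hash)→1280, (B,hash)→1280, (D,merge)→1360, (B,merge)→1360 …(+2); best=1040 via (D,nl_idx)
  {AD}: card=6400; try (D,hash)→1920, (A,merge)→4720, (D,merge)→5040, (A,nl_idx)→7200, (A,hash)→7360, (D,nl_idx)→9600 …(+2); best=1920 via (D,hash)
  {CD}: card=240; try (C,nl_idx)→960, (D,hash)→1420, (D,nl_idx)→1440, (C,merge)→2070, (D,merge)→2140, (C,hash)→2560 …(+2); best=960 via (C,nl_idx)
  {BDE}: card=5000; try (E,hash)→2840, (D,hash)→3440, (E,merge)→5840, (E,nl_idx)→8840, (D,merge)→12960, (D,nl_idx)→13320 …(+2); best=2840 via (E,hash)
  {ABD}: card=32000; try (A,hash)→8640, (A,merge)→9040, (B,hash)→9440, (A,nl_idx)→36640, (B,nl_idx)→78720, (B,merge)→92160 …(+2); best=8640 via (A,hash)
  {BCD}: card=1200; try (B,hash)→2320, (B,merge)→3760, (C,hash)→3840, (B,nl_idx)→3840, (C,nl_idx)→5440, (C,merge)→6390 …(+2); best=2320 via (B,hash)
  {ACD}: card=19200; try (A,merge)→7120, (A,hash)→8400, (C,hash)→10720, (A,nl_idx)→22320, (C,nl_idx)→72320, (C,merge)→92870 …(+2); best=7120 via (A,merge)
  {ABDE}: card=400000; try (A,hash)→15040, (E,hash)→42040, (A,merge)→76840, (A,nl_idx)→447840, (E,merge)→521440, (E,nl_idx)→632640 …(+2); best=15040 via (A,hash)
  {BCDE}: card=15000; try (E,hash)→4920, (C,hash)→10240, (E,merge)→17520, (E,nl_idx)→25720, (C,nl_idx)→57840, (C,merge)→74190 …(+2); best=4920 via (E,hash)
  {ABCD}: card=96000; try (A,hash)→10720, (A,merge)→20720, (B,hash)→27440, (C,hash)→43040, (A,nl_idx)→109120, (B,nl_idx)→237520 …(+6); best=10720 via (A,hash)
  {ABCDE}: card=1200000; try (A,hash)→27120, (E,hash)→108120, (A,merge)→233920, (C,hash)→417440, (A,nl_idx)→1339920, (E,merge)→1739520 …(+6); best=27120 via (A,hash)

cost=27120; order=D,C,B,E,A; methods=nl_idx,hash,hash,hash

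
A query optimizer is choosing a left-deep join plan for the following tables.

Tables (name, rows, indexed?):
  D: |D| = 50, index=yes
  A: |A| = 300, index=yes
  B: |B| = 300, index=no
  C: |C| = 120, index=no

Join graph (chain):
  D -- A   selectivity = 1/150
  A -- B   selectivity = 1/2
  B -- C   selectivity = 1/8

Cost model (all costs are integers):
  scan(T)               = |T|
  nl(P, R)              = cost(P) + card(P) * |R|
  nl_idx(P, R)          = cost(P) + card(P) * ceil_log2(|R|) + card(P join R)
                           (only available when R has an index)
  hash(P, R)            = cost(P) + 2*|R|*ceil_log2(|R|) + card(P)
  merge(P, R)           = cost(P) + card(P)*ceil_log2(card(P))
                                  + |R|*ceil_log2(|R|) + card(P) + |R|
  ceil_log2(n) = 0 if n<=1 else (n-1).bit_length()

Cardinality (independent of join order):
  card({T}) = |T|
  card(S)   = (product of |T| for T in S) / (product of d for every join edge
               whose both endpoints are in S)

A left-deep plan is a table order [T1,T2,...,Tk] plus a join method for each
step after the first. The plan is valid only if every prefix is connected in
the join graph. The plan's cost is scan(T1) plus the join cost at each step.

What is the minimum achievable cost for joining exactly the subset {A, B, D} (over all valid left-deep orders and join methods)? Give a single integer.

Selinger DP over subsets of {A,B,D}:
  {D}: scan cost=50, card=50
  {A}: scan cost=300, card=300
  {B}: scan cost=300, card=300
  {AD}: card=100; try (A,nl_idx)→600, (D,hash)→1200, (D,nl_idx)→2200, (A,merge)→3400, (D,merge)→3650, (A,hash)→5500 …(+2); best=600 via (A,nl_idx)
  {AB}: card=45000; try (B,hash)→6000, (A,hash)→6000, (B,merge)→6300, (A,merge)→6300, (A,nl_idx)→48000, (B,nl)→90300 …(+1); best=6000 via (B,hash)
  {ABD}: card=15000; try (B,merge)→4400, (B,hash)→6100, (B,nl)→30600, (D,hash)→51600, (D,nl_idx)→291000, (D,merge)→771350 …(+1); best=4400 via (B,merge)

4400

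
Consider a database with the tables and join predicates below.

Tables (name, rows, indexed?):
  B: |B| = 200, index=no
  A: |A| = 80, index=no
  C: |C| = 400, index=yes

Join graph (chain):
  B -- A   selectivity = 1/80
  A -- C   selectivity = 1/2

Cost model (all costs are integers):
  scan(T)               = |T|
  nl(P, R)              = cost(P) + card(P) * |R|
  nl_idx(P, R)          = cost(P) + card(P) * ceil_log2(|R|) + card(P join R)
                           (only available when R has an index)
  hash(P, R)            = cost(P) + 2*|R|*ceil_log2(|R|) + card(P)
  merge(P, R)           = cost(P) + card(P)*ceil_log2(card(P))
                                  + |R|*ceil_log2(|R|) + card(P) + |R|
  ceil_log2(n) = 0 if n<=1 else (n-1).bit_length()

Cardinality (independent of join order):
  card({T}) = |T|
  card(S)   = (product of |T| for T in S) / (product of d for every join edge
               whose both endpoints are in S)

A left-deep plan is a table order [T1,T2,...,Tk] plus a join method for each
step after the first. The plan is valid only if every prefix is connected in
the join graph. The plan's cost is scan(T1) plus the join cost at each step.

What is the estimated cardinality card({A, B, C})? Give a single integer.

40000

Tables in S: A(80), B(200), C(400)
Edges inside S: B-A(d=80), A-C(d=2)
numerator = 80 * 200 * 400 = 6400000
denominator = 80 * 2 = 160
card(S) = 6400000 / 160 = 40000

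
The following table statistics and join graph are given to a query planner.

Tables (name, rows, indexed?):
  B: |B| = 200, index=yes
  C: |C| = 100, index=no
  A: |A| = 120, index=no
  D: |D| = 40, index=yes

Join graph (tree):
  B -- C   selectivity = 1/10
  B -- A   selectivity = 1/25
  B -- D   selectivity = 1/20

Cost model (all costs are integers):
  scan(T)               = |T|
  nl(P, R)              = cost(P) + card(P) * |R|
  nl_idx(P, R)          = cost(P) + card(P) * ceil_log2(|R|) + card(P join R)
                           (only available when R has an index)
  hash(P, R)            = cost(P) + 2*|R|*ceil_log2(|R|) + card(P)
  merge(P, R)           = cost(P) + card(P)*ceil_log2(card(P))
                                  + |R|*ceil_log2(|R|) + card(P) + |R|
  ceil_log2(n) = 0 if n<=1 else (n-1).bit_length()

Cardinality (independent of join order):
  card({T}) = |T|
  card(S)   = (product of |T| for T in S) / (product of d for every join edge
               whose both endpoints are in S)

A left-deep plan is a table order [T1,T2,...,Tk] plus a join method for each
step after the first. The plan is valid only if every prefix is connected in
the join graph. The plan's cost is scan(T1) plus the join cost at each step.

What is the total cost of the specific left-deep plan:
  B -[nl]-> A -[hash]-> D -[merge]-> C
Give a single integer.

step 1: scan B: cost=200, card=200
step 2: join A via nl
    card(P join A) = 200*120/(25) = 960
    cost = 200 + 200*120 = 24200
step 3: join D via hash
    card(P join D) = 960*40/(20) = 1920
    cost = 24200 + 2*40*6 + 960 = 25640
step 4: join C via merge
    card(P join C) = 1920*100/(10) = 19200
    cost = 25640 + 1920*11 + 100*7 + 1920 + 100 = 49480

49480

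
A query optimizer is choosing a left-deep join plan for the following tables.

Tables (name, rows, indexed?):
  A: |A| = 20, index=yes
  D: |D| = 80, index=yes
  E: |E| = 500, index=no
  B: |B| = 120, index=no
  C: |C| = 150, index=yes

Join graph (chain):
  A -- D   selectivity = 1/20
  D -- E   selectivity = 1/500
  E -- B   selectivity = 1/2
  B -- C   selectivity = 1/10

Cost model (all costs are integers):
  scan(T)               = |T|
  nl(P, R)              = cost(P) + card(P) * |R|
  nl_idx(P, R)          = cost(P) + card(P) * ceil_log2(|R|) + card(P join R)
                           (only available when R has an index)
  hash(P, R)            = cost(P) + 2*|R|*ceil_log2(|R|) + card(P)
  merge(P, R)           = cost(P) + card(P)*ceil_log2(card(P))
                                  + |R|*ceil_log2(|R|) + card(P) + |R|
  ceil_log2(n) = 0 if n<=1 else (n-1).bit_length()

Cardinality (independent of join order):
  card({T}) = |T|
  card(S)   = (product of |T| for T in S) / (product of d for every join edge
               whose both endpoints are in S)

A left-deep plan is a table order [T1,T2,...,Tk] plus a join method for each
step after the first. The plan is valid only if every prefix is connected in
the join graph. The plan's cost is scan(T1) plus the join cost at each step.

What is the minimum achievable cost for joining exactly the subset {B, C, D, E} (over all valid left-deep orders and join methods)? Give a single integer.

Selinger DP over subsets of {B,C,D,E}:
  {D}: scan cost=80, card=80
  {E}: scan cost=500, card=500
  {B}: scan cost=120, card=120
  {C}: scan cost=150, card=150
  {DE}: card=80; try (D,hash)→2120, (D,nl_idx)→4080, (E,merge)→5720, (D,merge)→6140, (E,hash)→9160, (E,nl)→40080 …(+1); best=2120 via (D,hash)
  {BE}: card=30000; try (B,hash)→2680, (E,merge)→6080, (B,merge)→6460, (E,hash)→9240, (E,nl)→60120, (B,nl)→60500; best=2680 via (B,hash)
  {BC}: card=1800; try (B,hash)→1980, (C,merge)→2430, (B,merge)→2460, (C,hash)→2640, (C,nl_idx)→2880, (C,nl)→18120 …(+1); best=1980 via (B,hash)
  {BDE}: card=4800; try (B,merge)→3720, (B,hash)→3880, (B,nl)→11720, (D,hash)→33800, (D,nl_idx)→217480, (D,merge)→483320 …(+1); best=3720 via (B,merge)
  {BCE}: card=450000; try (E,hash)→12780, (E,merge)→28580, (C,hash)→35080, (C,merge)→484030, (C,nl_idx)→692680, (E,nl)→901980 …(+1); best=12780 via (E,hash)
  {BCDE}: card=72000; try (C,hash)→10920, (C,merge)→72270, (C,nl_idx)→114120, (D,hash)→463900, (C,nl)→723720, (D,nl_idx)→3234780 …(+2); best=10920 via (C,hash)

10920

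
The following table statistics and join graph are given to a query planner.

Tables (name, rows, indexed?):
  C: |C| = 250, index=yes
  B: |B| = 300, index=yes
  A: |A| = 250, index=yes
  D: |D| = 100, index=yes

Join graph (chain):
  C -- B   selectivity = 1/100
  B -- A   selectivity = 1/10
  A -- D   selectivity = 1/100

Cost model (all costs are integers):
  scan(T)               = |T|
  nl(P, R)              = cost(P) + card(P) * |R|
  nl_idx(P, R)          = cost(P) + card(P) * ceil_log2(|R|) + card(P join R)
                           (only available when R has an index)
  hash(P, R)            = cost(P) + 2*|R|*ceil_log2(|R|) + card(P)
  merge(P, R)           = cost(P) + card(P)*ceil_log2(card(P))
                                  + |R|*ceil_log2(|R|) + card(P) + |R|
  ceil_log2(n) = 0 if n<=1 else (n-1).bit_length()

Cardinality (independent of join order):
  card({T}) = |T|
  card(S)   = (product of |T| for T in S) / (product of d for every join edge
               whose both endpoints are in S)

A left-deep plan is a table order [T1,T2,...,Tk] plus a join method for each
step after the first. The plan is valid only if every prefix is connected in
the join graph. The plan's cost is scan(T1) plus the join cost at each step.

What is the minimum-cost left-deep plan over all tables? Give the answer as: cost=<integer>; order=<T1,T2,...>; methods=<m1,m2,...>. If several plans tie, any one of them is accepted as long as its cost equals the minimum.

Selinger DP (subsets sized 1..n):
  {C}: scan cost=250, card=250
  {B}: scan cost=300, card=300
  {A}: scan cost=250, card=250
  {D}: scan cost=100, card=100
  {BC}: card=750; try (B,nl_idx)→3250, (C,nl_idx)→3450, (C,hash)→4600, (B,merge)→5500, (C,merge)→5550, (B,hash)→5900 …(+2); best=3250 via (B,nl_idx)
  {AB}: card=7500; try (A,hash)→4600, (B,merge)→5500, (A,merge)→5550, (B,hash)→5900, (B,nl_idx)→10000, (A,nl_idx)→10200 …(+2); best=4600 via (A,hash)
  {AD}: card=250; try (A,nl_idx)→1150, (D,hash)→1900, (D,nl_idx)→2250, (A,merge)→3150, (D,merge)→3300, (A,hash)→4200 …(+2); best=1150 via (A,nl_idx)
  {ABC}: card=18750; try (A,hash)→8000, (A,merge)→13750, (C,hash)→16100, (A,nl_idx)→28000, (C,nl_idx)→83350, (C,merge)→111850 …(+2); best=8000 via (A,hash)
  {ABD}: card=7500; try (B,merge)→6400, (B,hash)→6800, (B,nl_idx)→10900, (D,hash)→13500, (D,nl_idx)→64600, (B,nl)→76150 …(+2); best=6400 via (B,merge)
  {ABCD}: card=18750; try (C,hash)→17900, (D,hash)→28150, (C,nl_idx)→85150, (C,merge)→113650, (D,nl_idx)→158000, (D,merge)→308800 …(+2); best=17900 via (C,hash)

cost=17900; order=D,A,B,C; methods=nl_idx,merge,hash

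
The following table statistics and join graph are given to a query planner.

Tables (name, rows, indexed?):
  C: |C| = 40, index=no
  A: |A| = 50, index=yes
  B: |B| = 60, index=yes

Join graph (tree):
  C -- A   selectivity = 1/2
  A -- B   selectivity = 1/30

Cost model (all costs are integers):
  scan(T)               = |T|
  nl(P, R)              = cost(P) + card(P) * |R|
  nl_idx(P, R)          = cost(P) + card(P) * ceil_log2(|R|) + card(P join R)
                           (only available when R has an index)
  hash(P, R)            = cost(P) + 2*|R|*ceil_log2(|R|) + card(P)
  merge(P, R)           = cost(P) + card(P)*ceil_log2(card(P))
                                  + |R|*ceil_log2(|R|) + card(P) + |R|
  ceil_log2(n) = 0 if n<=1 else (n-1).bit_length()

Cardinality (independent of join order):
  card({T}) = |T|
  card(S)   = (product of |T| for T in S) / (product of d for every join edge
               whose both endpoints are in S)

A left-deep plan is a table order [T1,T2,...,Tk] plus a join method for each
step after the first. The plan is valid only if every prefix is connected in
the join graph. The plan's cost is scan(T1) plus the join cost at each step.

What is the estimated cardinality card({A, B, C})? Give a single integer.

Tables in S: A(50), B(60), C(40)
Edges inside S: C-A(d=2), A-B(d=30)
numerator = 50 * 60 * 40 = 120000
denominator = 2 * 30 = 60
card(S) = 120000 / 60 = 2000

2000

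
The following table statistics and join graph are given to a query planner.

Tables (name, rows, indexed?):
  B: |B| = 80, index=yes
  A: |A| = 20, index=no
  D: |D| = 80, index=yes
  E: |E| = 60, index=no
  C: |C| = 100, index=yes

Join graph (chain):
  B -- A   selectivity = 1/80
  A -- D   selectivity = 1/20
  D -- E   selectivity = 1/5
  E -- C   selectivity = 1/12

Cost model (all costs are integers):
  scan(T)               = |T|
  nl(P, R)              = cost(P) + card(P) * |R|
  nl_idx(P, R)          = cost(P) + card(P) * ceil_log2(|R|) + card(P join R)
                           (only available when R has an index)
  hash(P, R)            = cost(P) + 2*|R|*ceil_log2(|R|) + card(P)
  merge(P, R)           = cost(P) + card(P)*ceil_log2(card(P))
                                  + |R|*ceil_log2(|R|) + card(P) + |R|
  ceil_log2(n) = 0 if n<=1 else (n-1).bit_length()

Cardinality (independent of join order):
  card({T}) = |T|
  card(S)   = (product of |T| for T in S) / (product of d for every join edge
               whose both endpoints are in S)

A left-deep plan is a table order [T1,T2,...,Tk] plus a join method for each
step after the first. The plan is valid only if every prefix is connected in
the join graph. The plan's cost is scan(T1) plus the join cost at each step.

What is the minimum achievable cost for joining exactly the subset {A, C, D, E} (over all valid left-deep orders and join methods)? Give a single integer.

Selinger DP over subsets of {A,C,D,E}:
  {A}: scan cost=20, card=20
  {D}: scan cost=80, card=80
  {E}: scan cost=60, card=60
  {C}: scan cost=100, card=100
  {AD}: card=80; try (D,nl_idx)→240, (A,hash)→360, (D,merge)→780, (A,merge)→840, (D,hash)→1160, (D,nl)→1620 …(+1); best=240 via (D,nl_idx)
  {DE}: card=960; try (E,hash)→880, (D,merge)→1120, (E,merge)→1140, (D,hash)→1240, (D,nl_idx)→1440, (D,nl)→4860 …(+1); best=880 via (E,hash)
  {CE}: card=500; try (E,hash)→920, (C,nl_idx)→980, (C,merge)→1280, (E,merge)→1320, (C,hash)→1520, (C,nl)→6060 …(+1); best=920 via (E,hash)
  {ADE}: card=960; try (E,hash)→1040, (E,merge)→1300, (A,hash)→2040, (E,nl)→5040, (A,merge)→11560, (A,nl)→20080; best=1040 via (E,hash)
  {CDE}: card=8000; try (D,hash)→2540, (C,hash)→3240, (D,merge)→6560, (C,merge)→12240, (D,nl_idx)→12420, (C,nl_idx)→15600 …(+2); best=2540 via (D,hash)
  {ACDE}: card=8000; try (C,hash)→3400, (A,hash)→10740, (C,merge)→12400, (C,nl_idx)→15760, (C,nl)→97040, (A,merge)→114660 …(+1); best=3400 via (C,hash)

3400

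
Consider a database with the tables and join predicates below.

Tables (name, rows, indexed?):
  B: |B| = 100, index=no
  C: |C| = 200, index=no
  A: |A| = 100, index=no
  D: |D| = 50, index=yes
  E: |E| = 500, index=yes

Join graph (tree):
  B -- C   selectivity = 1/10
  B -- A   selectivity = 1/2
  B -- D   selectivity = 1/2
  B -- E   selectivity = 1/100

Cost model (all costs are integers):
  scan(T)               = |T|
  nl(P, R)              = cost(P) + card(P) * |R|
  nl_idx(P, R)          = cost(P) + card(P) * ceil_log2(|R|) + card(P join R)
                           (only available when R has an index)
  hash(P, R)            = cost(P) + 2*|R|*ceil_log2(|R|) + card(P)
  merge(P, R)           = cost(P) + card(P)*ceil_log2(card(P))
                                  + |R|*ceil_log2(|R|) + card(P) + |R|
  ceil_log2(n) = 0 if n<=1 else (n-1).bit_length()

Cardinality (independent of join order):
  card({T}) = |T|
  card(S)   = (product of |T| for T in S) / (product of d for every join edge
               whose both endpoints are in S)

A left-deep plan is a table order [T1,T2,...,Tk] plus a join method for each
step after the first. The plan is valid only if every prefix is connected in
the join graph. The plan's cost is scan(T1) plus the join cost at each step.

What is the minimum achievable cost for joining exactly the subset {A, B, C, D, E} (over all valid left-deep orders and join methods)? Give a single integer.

Selinger DP over subsets of {A,B,C,D,E}:
  {B}: scan cost=100, card=100
  {C}: scan cost=200, card=200
  {A}: scan cost=100, card=100
  {D}: scan cost=50, card=50
  {E}: scan cost=500, card=500
  {BC}: card=2000; try (B,hash)→1800, (C,merge)→2700, (B,merge)→2800, (C,hash)→3400, (C,nl)→20100, (B,nl)→20200; best=1800 via (B,hash)
  {AB}: card=5000; try (B,hash)→1600, (A,hash)→1600, (B,merge)→1700, (A,merge)→1700, (B,nl)→10100, (A,nl)→10100; best=1600 via (B,hash)
  {BD}: card=2500; try (D,hash)→800, (B,merge)→1200, (D,merge)→1250, (B,hash)→1500, (D,nl_idx)→3200, (B,nl)→5050 …(+1); best=800 via (D,hash)
  {BE}: card=500; try (E,nl_idx)→1500, (B,hash)→2400, (E,merge)→5900, (B,merge)→6300, (E,hash)→9200, (E,nl)→50100 …(+1); best=1500 via (E,nl_idx)
  {ABC}: card=100000; try (A,hash)→5200, (C,hash)→9800, (A,merge)→26600, (C,merge)→73400, (A,nl)→201800, (C,nl)→1001600; best=5200 via (A,hash)
  {BCD}: card=50000; try (D,hash)→4400, (C,hash)→6500, (D,merge)→26150, (C,merge)→35100, (D,nl_idx)→63800, (D,nl)→101800 …(+1); best=4400 via (D,hash)
  {BCE}: card=10000; try (C,hash)→5200, (C,merge)→8300, (E,hash)→12800, (E,nl_idx)→29800, (E,merge)→30800, (C,nl)→101500 …(+1); best=5200 via (C,hash)
  {ABD}: card=125000; try (A,hash)→4700, (D,hash)→7200, (A,merge)→34100, (D,merge)→71950, (D,nl_idx)→156600, (A,nl)→250800 …(+1); best=4700 via (A,hash)
  {ABE}: card=25000; try (A,hash)→3400, (A,merge)→7300, (E,hash)→15600, (A,nl)→51500, (E,nl_idx)→71600, (E,merge)→76600 …(+1); best=3400 via (A,hash)
  {BDE}: card=12500; try (D,hash)→2600, (D,merge)→6850, (E,hash)→12300, (D,nl_idx)→17000, (D,nl)→26500, (E,nl_idx)→35800 …(+2); best=2600 via (D,hash)
  {ABCD}: card=2500000; try (A,hash)→55800, (D,hash)→105800, (C,hash)→132900, (A,merge)→855200, (D,merge)→1805550, (C,merge)→2256500 …(+4); best=55800 via (A,hash)
  {ABCE}: card=500000; try (A,hash)→16600, (C,hash)→31600, (E,hash)→114200, (A,merge)→156000, (C,merge)→405200, (A,nl)→1005200 …(+4); best=16600 via (A,hash)
  {BCDE}: card=250000; try (D,hash)→15800, (C,hash)→18300, (E,hash)→63400, (D,merge)→155550, (C,merge)→191900, (D,nl_idx)→315200 …(+5); best=15800 via (D,hash)
  {ABDE}: card=625000; try (A,hash)→16500, (D,hash)→29000, (E,hash)→138700, (A,merge)→190900, (D,merge)→403750, (D,nl_idx)→778400 …(+5); best=16500 via (A,hash)
  {ABCDE}: card=12500000; try (A,hash)→267200, (D,hash)→517200, (C,hash)→644700, (E,hash)→2564800, (A,merge)→4766600, (D,merge)→10016950 …(+8); best=267200 via (A,hash)

267200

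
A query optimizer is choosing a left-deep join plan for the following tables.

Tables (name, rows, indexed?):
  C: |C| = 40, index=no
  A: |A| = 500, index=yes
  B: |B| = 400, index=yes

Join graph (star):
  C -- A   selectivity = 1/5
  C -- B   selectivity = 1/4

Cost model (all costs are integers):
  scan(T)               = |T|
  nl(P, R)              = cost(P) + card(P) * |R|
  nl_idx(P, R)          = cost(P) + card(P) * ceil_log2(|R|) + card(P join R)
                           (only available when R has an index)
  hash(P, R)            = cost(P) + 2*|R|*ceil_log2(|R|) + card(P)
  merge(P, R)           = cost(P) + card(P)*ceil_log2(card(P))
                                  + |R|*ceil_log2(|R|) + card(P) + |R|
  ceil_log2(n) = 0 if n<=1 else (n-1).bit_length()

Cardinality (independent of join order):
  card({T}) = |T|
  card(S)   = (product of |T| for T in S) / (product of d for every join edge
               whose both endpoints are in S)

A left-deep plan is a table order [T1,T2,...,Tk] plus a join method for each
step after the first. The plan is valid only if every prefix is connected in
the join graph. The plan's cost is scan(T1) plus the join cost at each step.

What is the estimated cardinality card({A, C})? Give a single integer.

Tables in S: A(500), C(40)
Edges inside S: C-A(d=5)
numerator = 500 * 40 = 20000
denominator = 5 = 5
card(S) = 20000 / 5 = 4000

4000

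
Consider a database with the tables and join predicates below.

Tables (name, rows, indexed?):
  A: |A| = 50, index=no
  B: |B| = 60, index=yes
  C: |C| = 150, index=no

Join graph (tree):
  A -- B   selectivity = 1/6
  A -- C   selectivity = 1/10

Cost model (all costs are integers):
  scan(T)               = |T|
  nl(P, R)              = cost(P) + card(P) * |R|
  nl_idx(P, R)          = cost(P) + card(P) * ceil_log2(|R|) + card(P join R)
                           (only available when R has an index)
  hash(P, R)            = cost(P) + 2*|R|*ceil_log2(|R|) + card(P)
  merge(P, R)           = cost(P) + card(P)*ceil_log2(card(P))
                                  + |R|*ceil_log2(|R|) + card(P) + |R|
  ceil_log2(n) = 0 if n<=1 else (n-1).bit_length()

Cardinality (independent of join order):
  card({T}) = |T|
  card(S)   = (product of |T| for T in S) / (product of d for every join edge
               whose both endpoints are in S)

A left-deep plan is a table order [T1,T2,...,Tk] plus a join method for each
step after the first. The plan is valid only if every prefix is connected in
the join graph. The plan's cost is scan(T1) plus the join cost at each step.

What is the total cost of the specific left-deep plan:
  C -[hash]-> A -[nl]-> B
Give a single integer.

45900

step 1: scan C: cost=150, card=150
step 2: join A via hash
    card(P join A) = 150*50/(10) = 750
    cost = 150 + 2*50*6 + 150 = 900
step 3: join B via nl
    card(P join B) = 750*60/(6) = 7500
    cost = 900 + 750*60 = 45900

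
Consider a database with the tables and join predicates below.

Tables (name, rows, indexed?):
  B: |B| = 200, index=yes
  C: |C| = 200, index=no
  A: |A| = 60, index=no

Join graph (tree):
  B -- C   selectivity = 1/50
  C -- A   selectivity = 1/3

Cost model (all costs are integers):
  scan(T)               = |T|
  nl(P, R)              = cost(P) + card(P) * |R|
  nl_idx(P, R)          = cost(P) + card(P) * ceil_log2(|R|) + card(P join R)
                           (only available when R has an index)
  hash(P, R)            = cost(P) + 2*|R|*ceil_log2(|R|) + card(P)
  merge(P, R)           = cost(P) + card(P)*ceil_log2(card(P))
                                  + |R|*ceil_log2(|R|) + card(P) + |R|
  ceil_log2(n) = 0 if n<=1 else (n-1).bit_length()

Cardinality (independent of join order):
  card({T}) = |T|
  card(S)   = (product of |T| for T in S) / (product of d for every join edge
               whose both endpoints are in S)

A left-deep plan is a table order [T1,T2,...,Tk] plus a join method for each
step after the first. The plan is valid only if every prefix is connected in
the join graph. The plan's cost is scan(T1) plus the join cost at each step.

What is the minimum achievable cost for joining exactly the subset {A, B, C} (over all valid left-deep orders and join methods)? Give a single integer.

Selinger DP over subsets of {A,B,C}:
  {B}: scan cost=200, card=200
  {C}: scan cost=200, card=200
  {A}: scan cost=60, card=60
  {BC}: card=800; try (B,nl_idx)→2600, (C,hash)→3600, (B,hash)→3600, (C,merge)→3800, (B,merge)→3800, (C,nl)→40200 …(+1); best=2600 via (B,nl_idx)
  {AC}: card=4000; try (A,hash)→1120, (C,merge)→2280, (A,merge)→2420, (C,hash)→3320, (C,nl)→12060, (A,nl)→12200; best=1120 via (A,hash)
  {ABC}: card=16000; try (A,hash)→4120, (B,hash)→8320, (A,merge)→11820, (B,nl_idx)→49120, (A,nl)→50600, (B,merge)→54920 …(+1); best=4120 via (A,hash)

4120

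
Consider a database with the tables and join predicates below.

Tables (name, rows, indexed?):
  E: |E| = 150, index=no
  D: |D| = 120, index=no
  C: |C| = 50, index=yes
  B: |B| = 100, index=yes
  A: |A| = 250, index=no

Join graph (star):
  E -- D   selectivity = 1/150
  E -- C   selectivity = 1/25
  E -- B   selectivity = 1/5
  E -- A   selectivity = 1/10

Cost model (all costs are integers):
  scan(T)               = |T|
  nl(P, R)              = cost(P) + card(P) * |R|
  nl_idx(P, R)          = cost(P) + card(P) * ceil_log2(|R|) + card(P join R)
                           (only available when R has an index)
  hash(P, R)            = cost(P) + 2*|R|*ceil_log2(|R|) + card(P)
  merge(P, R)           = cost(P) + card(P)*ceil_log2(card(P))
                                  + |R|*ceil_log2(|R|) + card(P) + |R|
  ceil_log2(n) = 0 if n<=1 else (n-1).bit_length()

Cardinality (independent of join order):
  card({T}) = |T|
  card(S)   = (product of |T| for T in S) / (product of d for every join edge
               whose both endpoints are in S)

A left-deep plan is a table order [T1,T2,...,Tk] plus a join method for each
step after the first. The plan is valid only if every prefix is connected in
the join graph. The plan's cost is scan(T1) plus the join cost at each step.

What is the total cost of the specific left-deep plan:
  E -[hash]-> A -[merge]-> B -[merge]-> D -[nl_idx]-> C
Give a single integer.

1884810

step 1: scan E: cost=150, card=150
step 2: join A via hash
    card(P join A) = 150*250/(10) = 3750
    cost = 150 + 2*250*8 + 150 = 4300
step 3: join B via merge
    card(P join B) = 3750*100/(5) = 75000
    cost = 4300 + 3750*12 + 100*7 + 3750 + 100 = 53850
step 4: join D via merge
    card(P join D) = 75000*120/(150) = 60000
    cost = 53850 + 75000*17 + 120*7 + 75000 + 120 = 1404810
step 5: join C via nl_idx
    card(P join C) = 60000*50/(25) = 120000
    cost = 1404810 + 60000*6 + 120000 = 1884810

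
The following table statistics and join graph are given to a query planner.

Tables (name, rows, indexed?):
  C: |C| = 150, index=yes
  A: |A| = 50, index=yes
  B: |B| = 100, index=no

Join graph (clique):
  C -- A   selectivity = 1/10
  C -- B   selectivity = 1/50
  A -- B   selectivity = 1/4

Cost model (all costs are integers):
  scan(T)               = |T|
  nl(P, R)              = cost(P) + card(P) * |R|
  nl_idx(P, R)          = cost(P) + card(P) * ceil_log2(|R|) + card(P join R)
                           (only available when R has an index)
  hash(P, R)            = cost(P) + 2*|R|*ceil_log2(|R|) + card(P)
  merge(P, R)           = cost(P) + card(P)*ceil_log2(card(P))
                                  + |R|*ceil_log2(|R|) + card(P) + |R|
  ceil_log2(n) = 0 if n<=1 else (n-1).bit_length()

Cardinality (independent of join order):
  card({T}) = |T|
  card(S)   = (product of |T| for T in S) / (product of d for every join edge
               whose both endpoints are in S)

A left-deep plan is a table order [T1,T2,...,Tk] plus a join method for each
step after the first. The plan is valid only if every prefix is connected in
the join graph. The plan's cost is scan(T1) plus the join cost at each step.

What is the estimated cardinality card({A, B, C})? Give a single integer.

Tables in S: A(50), B(100), C(150)
Edges inside S: C-A(d=10), C-B(d=50), A-B(d=4)
numerator = 50 * 100 * 150 = 750000
denominator = 10 * 50 * 4 = 2000
card(S) = 750000 / 2000 = 375

375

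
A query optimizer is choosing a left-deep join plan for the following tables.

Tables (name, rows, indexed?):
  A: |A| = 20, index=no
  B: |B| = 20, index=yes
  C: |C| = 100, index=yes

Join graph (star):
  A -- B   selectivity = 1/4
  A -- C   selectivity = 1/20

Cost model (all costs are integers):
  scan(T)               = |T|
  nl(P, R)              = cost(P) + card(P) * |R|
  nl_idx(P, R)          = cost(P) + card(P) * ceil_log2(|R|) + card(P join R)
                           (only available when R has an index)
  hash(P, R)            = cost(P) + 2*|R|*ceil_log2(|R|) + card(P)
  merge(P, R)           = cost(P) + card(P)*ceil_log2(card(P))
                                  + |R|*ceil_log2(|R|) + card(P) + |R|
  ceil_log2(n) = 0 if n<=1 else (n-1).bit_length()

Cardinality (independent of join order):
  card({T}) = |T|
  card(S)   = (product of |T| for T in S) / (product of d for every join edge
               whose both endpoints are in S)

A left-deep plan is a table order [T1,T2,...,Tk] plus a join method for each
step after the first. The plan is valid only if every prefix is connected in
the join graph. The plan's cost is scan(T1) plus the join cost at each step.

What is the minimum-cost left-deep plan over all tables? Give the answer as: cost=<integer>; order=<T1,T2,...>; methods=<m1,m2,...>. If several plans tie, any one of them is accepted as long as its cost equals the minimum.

cost=560; order=A,C,B; methods=nl_idx,hash

Selinger DP (subsets sized 1..n):
  {A}: scan cost=20, card=20
  {B}: scan cost=20, card=20
  {C}: scan cost=100, card=100
  {AB}: card=100; try (B,nl_idx)→220, (B,hash)→240, (A,hash)→240, (B,merge)→260, (A,merge)→260, (B,nl)→420 …(+1); best=220 via (B,nl_idx)
  {AC}: card=100; try (C,nl_idx)→260, (A,hash)→400, (C,merge)→940, (A,merge)→1020, (C,hash)→1440, (C,nl)→2020 …(+1); best=260 via (C,nl_idx)
  {ABC}: card=500; try (B,hash)→560, (B,merge)→1180, (B,nl_idx)→1260, (C,nl_idx)→1420, (C,hash)→1720, (C,merge)→1820 …(+2); best=560 via (B,hash)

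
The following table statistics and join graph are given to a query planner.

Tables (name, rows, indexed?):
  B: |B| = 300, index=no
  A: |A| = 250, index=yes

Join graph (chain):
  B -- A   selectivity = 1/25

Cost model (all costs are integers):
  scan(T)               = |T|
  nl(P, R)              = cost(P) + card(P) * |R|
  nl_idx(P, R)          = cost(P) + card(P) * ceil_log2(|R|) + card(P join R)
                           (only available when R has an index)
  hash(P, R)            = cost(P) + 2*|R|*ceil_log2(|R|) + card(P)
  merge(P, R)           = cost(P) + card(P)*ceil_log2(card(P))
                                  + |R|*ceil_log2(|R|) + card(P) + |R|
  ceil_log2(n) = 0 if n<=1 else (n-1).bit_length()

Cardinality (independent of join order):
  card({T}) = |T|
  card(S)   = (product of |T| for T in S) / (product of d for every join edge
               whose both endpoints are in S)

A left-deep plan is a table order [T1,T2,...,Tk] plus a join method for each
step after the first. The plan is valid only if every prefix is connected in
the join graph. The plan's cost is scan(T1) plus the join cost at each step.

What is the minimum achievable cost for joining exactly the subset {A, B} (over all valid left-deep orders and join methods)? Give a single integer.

4600

Selinger DP over subsets of {A,B}:
  {B}: scan cost=300, card=300
  {A}: scan cost=250, card=250
  {AB}: card=3000; try (A,hash)→4600, (B,merge)→5500, (A,merge)→5550, (A,nl_idx)→5700, (B,hash)→5900, (B,nl)→75250 …(+1); best=4600 via (A,hash)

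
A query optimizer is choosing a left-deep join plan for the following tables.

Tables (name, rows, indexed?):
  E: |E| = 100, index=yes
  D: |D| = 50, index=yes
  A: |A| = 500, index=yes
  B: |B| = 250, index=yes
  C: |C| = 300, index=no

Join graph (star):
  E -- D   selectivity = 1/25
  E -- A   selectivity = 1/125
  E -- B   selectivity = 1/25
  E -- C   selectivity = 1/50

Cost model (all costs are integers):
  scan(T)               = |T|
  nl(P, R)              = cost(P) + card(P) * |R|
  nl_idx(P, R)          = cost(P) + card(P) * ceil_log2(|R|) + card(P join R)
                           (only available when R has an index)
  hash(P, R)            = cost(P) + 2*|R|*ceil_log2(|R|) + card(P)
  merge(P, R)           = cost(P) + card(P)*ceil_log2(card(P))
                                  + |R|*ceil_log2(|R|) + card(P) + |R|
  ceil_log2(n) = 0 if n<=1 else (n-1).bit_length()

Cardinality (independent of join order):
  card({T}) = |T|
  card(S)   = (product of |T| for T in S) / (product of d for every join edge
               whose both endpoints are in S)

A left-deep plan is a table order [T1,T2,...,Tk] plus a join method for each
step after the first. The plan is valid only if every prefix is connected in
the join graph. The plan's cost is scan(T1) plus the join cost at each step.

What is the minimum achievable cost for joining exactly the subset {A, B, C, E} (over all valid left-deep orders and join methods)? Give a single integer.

Selinger DP over subsets of {A,B,C,E}:
  {E}: scan cost=100, card=100
  {A}: scan cost=500, card=500
  {B}: scan cost=250, card=250
  {C}: scan cost=300, card=300
  {AE}: card=400; try (A,nl_idx)→1400, (E,hash)→2400, (E,nl_idx)→4400, (A,merge)→5900, (E,merge)→6300, (A,hash)→9200 …(+2); best=1400 via (A,nl_idx)
  {BE}: card=1000; try (E,hash)→1900, (B,nl_idx)→1900, (E,nl_idx)→3000, (B,merge)→3150, (E,merge)→3300, (B,hash)→4200 …(+2); best=1900 via (E,hash)
  {CE}: card=600; try (E,hash)→2000, (E,nl_idx)→3000, (C,merge)→3900, (E,merge)→4100, (C,hash)→5600, (C,nl)→30100 …(+1); best=2000 via (E,hash)
  {ABE}: card=4000; try (B,hash)→5800, (B,merge)→7650, (B,nl_idx)→8600, (A,hash)→11900, (A,nl_idx)→14900, (A,merge)→17900 …(+2); best=5800 via (B,hash)
  {ACE}: card=2400; try (C,hash)→7200, (C,merge)→8400, (A,nl_idx)→9800, (A,hash)→11600, (A,merge)→13600, (C,nl)→121400 …(+1); best=7200 via (C,hash)
  {BCE}: card=6000; try (B,hash)→6600, (C,hash)→8300, (B,merge)→10850, (B,nl_idx)→12800, (C,merge)→15900, (B,nl)→152000 …(+1); best=6600 via (B,hash)
  {ABCE}: card=24000; try (B,hash)→13600, (C,hash)→15200, (A,hash)→21600, (B,merge)→40650, (B,nl_idx)→50400, (C,merge)→60800 …(+5); best=13600 via (B,hash)

13600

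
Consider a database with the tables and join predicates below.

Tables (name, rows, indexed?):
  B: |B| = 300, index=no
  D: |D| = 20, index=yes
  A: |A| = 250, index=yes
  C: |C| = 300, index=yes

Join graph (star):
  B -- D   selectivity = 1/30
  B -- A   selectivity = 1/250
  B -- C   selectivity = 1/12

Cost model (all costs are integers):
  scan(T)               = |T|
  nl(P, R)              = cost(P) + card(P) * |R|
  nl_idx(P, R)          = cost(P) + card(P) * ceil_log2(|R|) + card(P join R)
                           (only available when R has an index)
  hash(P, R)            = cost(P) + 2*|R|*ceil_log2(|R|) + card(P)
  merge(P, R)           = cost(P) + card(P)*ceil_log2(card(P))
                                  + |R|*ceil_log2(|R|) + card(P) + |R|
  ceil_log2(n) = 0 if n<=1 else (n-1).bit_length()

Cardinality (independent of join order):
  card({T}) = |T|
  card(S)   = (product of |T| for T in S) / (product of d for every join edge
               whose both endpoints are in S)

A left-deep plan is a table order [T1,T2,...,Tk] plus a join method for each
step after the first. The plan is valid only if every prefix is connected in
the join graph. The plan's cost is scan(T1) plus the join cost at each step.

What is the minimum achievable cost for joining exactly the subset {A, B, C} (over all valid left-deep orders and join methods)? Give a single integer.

8700

Selinger DP over subsets of {A,B,C}:
  {B}: scan cost=300, card=300
  {A}: scan cost=250, card=250
  {C}: scan cost=300, card=300
  {AB}: card=300; try (A,nl_idx)→3000, (A,hash)→4600, (B,merge)→5500, (A,merge)→5550, (B,hash)→5900, (B,nl)→75250 …(+1); best=3000 via (A,nl_idx)
  {BC}: card=7500; try (C,hash)→6000, (B,hash)→6000, (C,merge)→6300, (B,merge)→6300, (C,nl_idx)→10500, (C,nl)→90300 …(+1); best=6000 via (C,hash)
  {ABC}: card=7500; try (C,hash)→8700, (C,merge)→9000, (C,nl_idx)→13200, (A,hash)→17500, (A,nl_idx)→73500, (C,nl)→93000 …(+2); best=8700 via (C,hash)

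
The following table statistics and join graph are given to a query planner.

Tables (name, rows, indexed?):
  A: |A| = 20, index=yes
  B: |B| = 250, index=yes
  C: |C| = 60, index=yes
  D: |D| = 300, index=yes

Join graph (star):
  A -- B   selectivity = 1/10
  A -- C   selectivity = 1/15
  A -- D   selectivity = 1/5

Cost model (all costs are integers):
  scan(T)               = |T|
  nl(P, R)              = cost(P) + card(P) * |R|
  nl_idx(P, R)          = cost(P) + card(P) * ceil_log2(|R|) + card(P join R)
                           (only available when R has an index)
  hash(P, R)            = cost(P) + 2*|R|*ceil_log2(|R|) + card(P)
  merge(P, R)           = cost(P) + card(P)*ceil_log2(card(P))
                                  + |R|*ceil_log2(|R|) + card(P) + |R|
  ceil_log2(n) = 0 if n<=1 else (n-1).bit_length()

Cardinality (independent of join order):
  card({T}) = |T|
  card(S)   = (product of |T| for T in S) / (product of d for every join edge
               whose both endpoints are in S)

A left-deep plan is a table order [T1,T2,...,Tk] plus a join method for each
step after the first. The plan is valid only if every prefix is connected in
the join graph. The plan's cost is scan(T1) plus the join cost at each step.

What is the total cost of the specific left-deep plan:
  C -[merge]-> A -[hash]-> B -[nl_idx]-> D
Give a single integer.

142680

step 1: scan C: cost=60, card=60
step 2: join A via merge
    card(P join A) = 60*20/(15) = 80
    cost = 60 + 60*6 + 20*5 + 60 + 20 = 600
step 3: join B via hash
    card(P join B) = 80*250/(10) = 2000
    cost = 600 + 2*250*8 + 80 = 4680
step 4: join D via nl_idx
    card(P join D) = 2000*300/(5) = 120000
    cost = 4680 + 2000*9 + 120000 = 142680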